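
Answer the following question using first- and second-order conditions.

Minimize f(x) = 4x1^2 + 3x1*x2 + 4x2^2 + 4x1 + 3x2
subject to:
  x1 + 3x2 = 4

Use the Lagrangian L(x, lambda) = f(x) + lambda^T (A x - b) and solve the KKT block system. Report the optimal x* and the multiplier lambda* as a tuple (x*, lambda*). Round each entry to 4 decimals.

Form the Lagrangian:
  L(x, lambda) = (1/2) x^T Q x + c^T x + lambda^T (A x - b)
Stationarity (grad_x L = 0): Q x + c + A^T lambda = 0.
Primal feasibility: A x = b.

This gives the KKT block system:
  [ Q   A^T ] [ x     ]   [-c ]
  [ A    0  ] [ lambda ] = [ b ]

Solving the linear system:
  x*      = (-0.5, 1.5)
  lambda* = (-4.5)
  f(x*)   = 10.25

x* = (-0.5, 1.5), lambda* = (-4.5)


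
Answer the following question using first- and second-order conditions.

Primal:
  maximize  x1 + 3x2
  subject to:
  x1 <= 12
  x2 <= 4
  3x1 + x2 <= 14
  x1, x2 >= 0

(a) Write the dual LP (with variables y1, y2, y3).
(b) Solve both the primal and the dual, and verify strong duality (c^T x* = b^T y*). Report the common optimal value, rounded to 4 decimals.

The standard primal-dual pair for 'max c^T x s.t. A x <= b, x >= 0' is:
  Dual:  min b^T y  s.t.  A^T y >= c,  y >= 0.

So the dual LP is:
  minimize  12y1 + 4y2 + 14y3
  subject to:
    y1 + 3y3 >= 1
    y2 + y3 >= 3
    y1, y2, y3 >= 0

Solving the primal: x* = (3.3333, 4).
  primal value c^T x* = 15.3333.
Solving the dual: y* = (0, 2.6667, 0.3333).
  dual value b^T y* = 15.3333.
Strong duality: c^T x* = b^T y*. Confirmed.

15.3333


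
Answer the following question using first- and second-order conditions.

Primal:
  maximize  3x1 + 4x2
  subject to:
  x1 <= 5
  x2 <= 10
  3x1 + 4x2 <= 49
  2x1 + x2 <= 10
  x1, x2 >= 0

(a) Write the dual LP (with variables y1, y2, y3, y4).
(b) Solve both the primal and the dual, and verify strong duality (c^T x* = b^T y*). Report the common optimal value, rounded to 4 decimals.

The standard primal-dual pair for 'max c^T x s.t. A x <= b, x >= 0' is:
  Dual:  min b^T y  s.t.  A^T y >= c,  y >= 0.

So the dual LP is:
  minimize  5y1 + 10y2 + 49y3 + 10y4
  subject to:
    y1 + 3y3 + 2y4 >= 3
    y2 + 4y3 + y4 >= 4
    y1, y2, y3, y4 >= 0

Solving the primal: x* = (0, 10).
  primal value c^T x* = 40.
Solving the dual: y* = (0, 2.5, 0, 1.5).
  dual value b^T y* = 40.
Strong duality: c^T x* = b^T y*. Confirmed.

40


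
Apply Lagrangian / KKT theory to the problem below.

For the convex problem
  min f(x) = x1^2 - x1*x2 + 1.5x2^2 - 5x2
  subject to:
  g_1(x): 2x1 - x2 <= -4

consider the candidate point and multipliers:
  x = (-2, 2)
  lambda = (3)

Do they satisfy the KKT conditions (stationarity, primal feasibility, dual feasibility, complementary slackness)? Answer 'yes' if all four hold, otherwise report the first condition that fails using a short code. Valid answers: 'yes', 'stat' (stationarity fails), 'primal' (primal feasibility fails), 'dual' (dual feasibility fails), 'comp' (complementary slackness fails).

Gradient of f: grad f(x) = Q x + c = (-6, 3)
Constraint values g_i(x) = a_i^T x - b_i:
  g_1((-2, 2)) = -2
Stationarity residual: grad f(x) + sum_i lambda_i a_i = (0, 0)
  -> stationarity OK
Primal feasibility (all g_i <= 0): OK
Dual feasibility (all lambda_i >= 0): OK
Complementary slackness (lambda_i * g_i(x) = 0 for all i): FAILS

Verdict: the first failing condition is complementary_slackness -> comp.

comp


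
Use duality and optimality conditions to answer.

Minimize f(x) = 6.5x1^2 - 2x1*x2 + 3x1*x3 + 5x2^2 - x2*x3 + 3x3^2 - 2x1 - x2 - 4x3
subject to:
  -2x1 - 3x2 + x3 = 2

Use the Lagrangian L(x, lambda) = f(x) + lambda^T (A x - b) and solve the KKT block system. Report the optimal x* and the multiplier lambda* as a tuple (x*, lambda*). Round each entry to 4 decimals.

Form the Lagrangian:
  L(x, lambda) = (1/2) x^T Q x + c^T x + lambda^T (A x - b)
Stationarity (grad_x L = 0): Q x + c + A^T lambda = 0.
Primal feasibility: A x = b.

This gives the KKT block system:
  [ Q   A^T ] [ x     ]   [-c ]
  [ A    0  ] [ lambda ] = [ b ]

Solving the linear system:
  x*      = (-0.2575, -0.18, 0.9449)
  lambda* = (-1.0767)
  f(x*)   = -0.4655

x* = (-0.2575, -0.18, 0.9449), lambda* = (-1.0767)


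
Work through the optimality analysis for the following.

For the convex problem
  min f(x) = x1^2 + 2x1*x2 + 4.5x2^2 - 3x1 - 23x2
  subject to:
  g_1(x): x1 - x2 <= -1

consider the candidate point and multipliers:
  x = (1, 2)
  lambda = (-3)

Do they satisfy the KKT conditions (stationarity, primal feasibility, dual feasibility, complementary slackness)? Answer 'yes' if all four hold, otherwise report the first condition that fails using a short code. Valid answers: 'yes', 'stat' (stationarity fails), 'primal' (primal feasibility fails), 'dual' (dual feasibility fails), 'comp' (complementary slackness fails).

Gradient of f: grad f(x) = Q x + c = (3, -3)
Constraint values g_i(x) = a_i^T x - b_i:
  g_1((1, 2)) = 0
Stationarity residual: grad f(x) + sum_i lambda_i a_i = (0, 0)
  -> stationarity OK
Primal feasibility (all g_i <= 0): OK
Dual feasibility (all lambda_i >= 0): FAILS
Complementary slackness (lambda_i * g_i(x) = 0 for all i): OK

Verdict: the first failing condition is dual_feasibility -> dual.

dual


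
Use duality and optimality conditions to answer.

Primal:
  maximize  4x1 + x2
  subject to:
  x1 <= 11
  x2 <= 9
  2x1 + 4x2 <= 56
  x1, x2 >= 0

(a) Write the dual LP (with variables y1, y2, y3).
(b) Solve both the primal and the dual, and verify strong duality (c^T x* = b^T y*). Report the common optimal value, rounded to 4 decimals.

The standard primal-dual pair for 'max c^T x s.t. A x <= b, x >= 0' is:
  Dual:  min b^T y  s.t.  A^T y >= c,  y >= 0.

So the dual LP is:
  minimize  11y1 + 9y2 + 56y3
  subject to:
    y1 + 2y3 >= 4
    y2 + 4y3 >= 1
    y1, y2, y3 >= 0

Solving the primal: x* = (11, 8.5).
  primal value c^T x* = 52.5.
Solving the dual: y* = (3.5, 0, 0.25).
  dual value b^T y* = 52.5.
Strong duality: c^T x* = b^T y*. Confirmed.

52.5


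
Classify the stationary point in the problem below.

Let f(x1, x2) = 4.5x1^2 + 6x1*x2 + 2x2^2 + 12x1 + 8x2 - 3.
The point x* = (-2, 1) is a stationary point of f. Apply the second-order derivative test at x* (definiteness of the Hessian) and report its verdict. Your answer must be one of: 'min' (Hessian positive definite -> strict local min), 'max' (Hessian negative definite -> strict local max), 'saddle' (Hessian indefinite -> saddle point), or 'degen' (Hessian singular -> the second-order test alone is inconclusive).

Compute the Hessian H = grad^2 f:
  H = [[9, 6], [6, 4]]
Verify stationarity: grad f(x*) = H x* + g = (0, 0).
Eigenvalues of H: 0, 13.
H has a zero eigenvalue (singular; positive semidefinite but not definite), so H is neither positive definite, negative definite, nor indefinite. The second-order test alone is inconclusive -> degen.
(Indeed, f is constant along the null direction of H through x*, so x* is not a strict local extremum.)

degen


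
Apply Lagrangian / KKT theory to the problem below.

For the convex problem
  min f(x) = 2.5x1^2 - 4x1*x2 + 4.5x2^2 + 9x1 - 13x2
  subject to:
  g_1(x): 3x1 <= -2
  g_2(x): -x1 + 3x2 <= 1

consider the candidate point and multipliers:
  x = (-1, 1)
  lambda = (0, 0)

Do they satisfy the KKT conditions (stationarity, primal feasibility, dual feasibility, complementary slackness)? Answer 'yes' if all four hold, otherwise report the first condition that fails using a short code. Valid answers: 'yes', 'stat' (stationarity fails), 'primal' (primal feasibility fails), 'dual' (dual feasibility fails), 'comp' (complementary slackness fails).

Gradient of f: grad f(x) = Q x + c = (0, 0)
Constraint values g_i(x) = a_i^T x - b_i:
  g_1((-1, 1)) = -1
  g_2((-1, 1)) = 3
Stationarity residual: grad f(x) + sum_i lambda_i a_i = (0, 0)
  -> stationarity OK
Primal feasibility (all g_i <= 0): FAILS
Dual feasibility (all lambda_i >= 0): OK
Complementary slackness (lambda_i * g_i(x) = 0 for all i): OK

Verdict: the first failing condition is primal_feasibility -> primal.

primal


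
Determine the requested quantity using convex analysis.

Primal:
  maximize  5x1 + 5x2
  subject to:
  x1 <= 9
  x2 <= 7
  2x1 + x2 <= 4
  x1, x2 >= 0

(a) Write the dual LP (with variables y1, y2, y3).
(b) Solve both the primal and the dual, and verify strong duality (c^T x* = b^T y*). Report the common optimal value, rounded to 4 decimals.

The standard primal-dual pair for 'max c^T x s.t. A x <= b, x >= 0' is:
  Dual:  min b^T y  s.t.  A^T y >= c,  y >= 0.

So the dual LP is:
  minimize  9y1 + 7y2 + 4y3
  subject to:
    y1 + 2y3 >= 5
    y2 + y3 >= 5
    y1, y2, y3 >= 0

Solving the primal: x* = (0, 4).
  primal value c^T x* = 20.
Solving the dual: y* = (0, 0, 5).
  dual value b^T y* = 20.
Strong duality: c^T x* = b^T y*. Confirmed.

20


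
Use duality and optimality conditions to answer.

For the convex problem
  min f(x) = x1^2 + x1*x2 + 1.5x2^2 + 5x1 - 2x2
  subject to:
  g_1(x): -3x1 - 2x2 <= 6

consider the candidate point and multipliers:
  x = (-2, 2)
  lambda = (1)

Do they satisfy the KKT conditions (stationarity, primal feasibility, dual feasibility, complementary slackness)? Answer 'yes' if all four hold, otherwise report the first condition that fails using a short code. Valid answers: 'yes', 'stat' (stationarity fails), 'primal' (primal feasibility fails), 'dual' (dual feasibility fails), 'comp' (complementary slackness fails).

Gradient of f: grad f(x) = Q x + c = (3, 2)
Constraint values g_i(x) = a_i^T x - b_i:
  g_1((-2, 2)) = -4
Stationarity residual: grad f(x) + sum_i lambda_i a_i = (0, 0)
  -> stationarity OK
Primal feasibility (all g_i <= 0): OK
Dual feasibility (all lambda_i >= 0): OK
Complementary slackness (lambda_i * g_i(x) = 0 for all i): FAILS

Verdict: the first failing condition is complementary_slackness -> comp.

comp


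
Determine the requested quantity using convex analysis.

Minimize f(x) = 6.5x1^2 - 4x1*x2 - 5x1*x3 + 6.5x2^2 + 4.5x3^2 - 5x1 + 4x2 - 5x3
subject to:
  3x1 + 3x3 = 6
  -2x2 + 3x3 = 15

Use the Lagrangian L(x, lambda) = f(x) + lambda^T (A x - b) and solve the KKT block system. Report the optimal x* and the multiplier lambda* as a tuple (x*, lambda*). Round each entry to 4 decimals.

Form the Lagrangian:
  L(x, lambda) = (1/2) x^T Q x + c^T x + lambda^T (A x - b)
Stationarity (grad_x L = 0): Q x + c + A^T lambda = 0.
Primal feasibility: A x = b.

This gives the KKT block system:
  [ Q   A^T ] [ x     ]   [-c ]
  [ A    0  ] [ lambda ] = [ b ]

Solving the linear system:
  x*      = (-0.9795, -3.0307, 2.9795)
  lambda* = (6.8362, -15.7406)
  f(x*)   = 86.4846

x* = (-0.9795, -3.0307, 2.9795), lambda* = (6.8362, -15.7406)


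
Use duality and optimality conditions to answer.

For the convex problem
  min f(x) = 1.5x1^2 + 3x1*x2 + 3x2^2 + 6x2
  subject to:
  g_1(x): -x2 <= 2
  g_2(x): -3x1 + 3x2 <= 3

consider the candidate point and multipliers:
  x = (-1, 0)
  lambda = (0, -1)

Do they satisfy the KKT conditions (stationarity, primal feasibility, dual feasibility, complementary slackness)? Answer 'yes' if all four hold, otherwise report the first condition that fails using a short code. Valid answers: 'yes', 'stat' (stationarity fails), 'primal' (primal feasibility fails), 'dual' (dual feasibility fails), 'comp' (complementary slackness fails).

Gradient of f: grad f(x) = Q x + c = (-3, 3)
Constraint values g_i(x) = a_i^T x - b_i:
  g_1((-1, 0)) = -2
  g_2((-1, 0)) = 0
Stationarity residual: grad f(x) + sum_i lambda_i a_i = (0, 0)
  -> stationarity OK
Primal feasibility (all g_i <= 0): OK
Dual feasibility (all lambda_i >= 0): FAILS
Complementary slackness (lambda_i * g_i(x) = 0 for all i): OK

Verdict: the first failing condition is dual_feasibility -> dual.

dual


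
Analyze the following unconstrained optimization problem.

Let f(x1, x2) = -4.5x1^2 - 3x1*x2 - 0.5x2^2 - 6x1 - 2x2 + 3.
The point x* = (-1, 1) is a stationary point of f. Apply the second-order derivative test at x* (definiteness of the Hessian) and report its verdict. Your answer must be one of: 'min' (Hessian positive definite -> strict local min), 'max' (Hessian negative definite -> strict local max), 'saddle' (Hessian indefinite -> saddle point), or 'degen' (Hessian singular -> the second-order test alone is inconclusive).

Compute the Hessian H = grad^2 f:
  H = [[-9, -3], [-3, -1]]
Verify stationarity: grad f(x*) = H x* + g = (0, 0).
Eigenvalues of H: -10, 0.
H has a zero eigenvalue (singular; negative semidefinite but not definite), so H is neither positive definite, negative definite, nor indefinite. The second-order test alone is inconclusive -> degen.
(Indeed, f is constant along the null direction of H through x*, so x* is not a strict local extremum.)

degen


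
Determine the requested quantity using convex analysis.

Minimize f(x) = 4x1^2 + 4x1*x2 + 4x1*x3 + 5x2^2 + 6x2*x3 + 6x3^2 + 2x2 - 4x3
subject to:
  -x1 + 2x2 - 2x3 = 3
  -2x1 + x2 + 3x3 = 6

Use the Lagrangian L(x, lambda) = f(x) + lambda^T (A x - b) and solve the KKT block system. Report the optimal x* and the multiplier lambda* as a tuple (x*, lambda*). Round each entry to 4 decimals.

Form the Lagrangian:
  L(x, lambda) = (1/2) x^T Q x + c^T x + lambda^T (A x - b)
Stationarity (grad_x L = 0): Q x + c + A^T lambda = 0.
Primal feasibility: A x = b.

This gives the KKT block system:
  [ Q   A^T ] [ x     ]   [-c ]
  [ A    0  ] [ lambda ] = [ b ]

Solving the linear system:
  x*      = (-1.7612, 1.0839, 0.4645)
  lambda* = (-3.0889, -2.4036)
  f(x*)   = 11.999

x* = (-1.7612, 1.0839, 0.4645), lambda* = (-3.0889, -2.4036)


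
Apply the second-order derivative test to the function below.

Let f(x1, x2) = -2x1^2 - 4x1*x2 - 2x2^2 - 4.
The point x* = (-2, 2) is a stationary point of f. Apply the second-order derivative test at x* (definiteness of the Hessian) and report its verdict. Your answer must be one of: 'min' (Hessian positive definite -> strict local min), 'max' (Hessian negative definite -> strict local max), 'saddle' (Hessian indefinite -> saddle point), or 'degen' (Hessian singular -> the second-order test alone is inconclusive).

Compute the Hessian H = grad^2 f:
  H = [[-4, -4], [-4, -4]]
Verify stationarity: grad f(x*) = H x* + g = (0, 0).
Eigenvalues of H: -8, 0.
H has a zero eigenvalue (singular; negative semidefinite but not definite), so H is neither positive definite, negative definite, nor indefinite. The second-order test alone is inconclusive -> degen.
(Indeed, f is constant along the null direction of H through x*, so x* is not a strict local extremum.)

degen


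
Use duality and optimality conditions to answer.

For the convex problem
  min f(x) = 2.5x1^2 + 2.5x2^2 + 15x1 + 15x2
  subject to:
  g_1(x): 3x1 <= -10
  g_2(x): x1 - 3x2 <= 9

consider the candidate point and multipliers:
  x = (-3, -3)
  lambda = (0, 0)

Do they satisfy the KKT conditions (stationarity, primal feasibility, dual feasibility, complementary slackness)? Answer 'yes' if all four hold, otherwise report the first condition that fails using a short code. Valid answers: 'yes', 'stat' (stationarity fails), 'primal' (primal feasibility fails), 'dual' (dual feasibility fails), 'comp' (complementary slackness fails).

Gradient of f: grad f(x) = Q x + c = (0, 0)
Constraint values g_i(x) = a_i^T x - b_i:
  g_1((-3, -3)) = 1
  g_2((-3, -3)) = -3
Stationarity residual: grad f(x) + sum_i lambda_i a_i = (0, 0)
  -> stationarity OK
Primal feasibility (all g_i <= 0): FAILS
Dual feasibility (all lambda_i >= 0): OK
Complementary slackness (lambda_i * g_i(x) = 0 for all i): OK

Verdict: the first failing condition is primal_feasibility -> primal.

primal


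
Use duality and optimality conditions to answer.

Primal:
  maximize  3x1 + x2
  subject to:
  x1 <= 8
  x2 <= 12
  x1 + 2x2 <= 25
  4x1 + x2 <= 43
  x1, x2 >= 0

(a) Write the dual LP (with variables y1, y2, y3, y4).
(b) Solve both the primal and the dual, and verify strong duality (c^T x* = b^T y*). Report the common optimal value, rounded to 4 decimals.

The standard primal-dual pair for 'max c^T x s.t. A x <= b, x >= 0' is:
  Dual:  min b^T y  s.t.  A^T y >= c,  y >= 0.

So the dual LP is:
  minimize  8y1 + 12y2 + 25y3 + 43y4
  subject to:
    y1 + y3 + 4y4 >= 3
    y2 + 2y3 + y4 >= 1
    y1, y2, y3, y4 >= 0

Solving the primal: x* = (8, 8.5).
  primal value c^T x* = 32.5.
Solving the dual: y* = (2.5, 0, 0.5, 0).
  dual value b^T y* = 32.5.
Strong duality: c^T x* = b^T y*. Confirmed.

32.5


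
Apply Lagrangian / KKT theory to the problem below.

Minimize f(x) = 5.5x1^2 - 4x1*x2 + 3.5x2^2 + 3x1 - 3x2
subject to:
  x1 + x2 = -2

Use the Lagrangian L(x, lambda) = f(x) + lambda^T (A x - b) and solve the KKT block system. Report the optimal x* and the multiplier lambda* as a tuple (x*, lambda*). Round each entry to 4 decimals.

Form the Lagrangian:
  L(x, lambda) = (1/2) x^T Q x + c^T x + lambda^T (A x - b)
Stationarity (grad_x L = 0): Q x + c + A^T lambda = 0.
Primal feasibility: A x = b.

This gives the KKT block system:
  [ Q   A^T ] [ x     ]   [-c ]
  [ A    0  ] [ lambda ] = [ b ]

Solving the linear system:
  x*      = (-1.0769, -0.9231)
  lambda* = (5.1538)
  f(x*)   = 4.9231

x* = (-1.0769, -0.9231), lambda* = (5.1538)


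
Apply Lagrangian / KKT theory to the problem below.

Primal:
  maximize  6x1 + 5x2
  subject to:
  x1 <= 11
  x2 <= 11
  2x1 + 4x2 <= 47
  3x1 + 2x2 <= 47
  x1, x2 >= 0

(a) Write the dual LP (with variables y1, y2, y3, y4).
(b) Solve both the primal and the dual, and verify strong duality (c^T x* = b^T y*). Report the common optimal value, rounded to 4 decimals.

The standard primal-dual pair for 'max c^T x s.t. A x <= b, x >= 0' is:
  Dual:  min b^T y  s.t.  A^T y >= c,  y >= 0.

So the dual LP is:
  minimize  11y1 + 11y2 + 47y3 + 47y4
  subject to:
    y1 + 2y3 + 3y4 >= 6
    y2 + 4y3 + 2y4 >= 5
    y1, y2, y3, y4 >= 0

Solving the primal: x* = (11, 6.25).
  primal value c^T x* = 97.25.
Solving the dual: y* = (3.5, 0, 1.25, 0).
  dual value b^T y* = 97.25.
Strong duality: c^T x* = b^T y*. Confirmed.

97.25


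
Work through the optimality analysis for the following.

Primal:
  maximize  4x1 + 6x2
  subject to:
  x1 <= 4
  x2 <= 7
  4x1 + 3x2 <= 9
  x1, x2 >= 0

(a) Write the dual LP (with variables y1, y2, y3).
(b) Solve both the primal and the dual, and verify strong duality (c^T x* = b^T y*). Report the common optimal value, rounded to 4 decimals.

The standard primal-dual pair for 'max c^T x s.t. A x <= b, x >= 0' is:
  Dual:  min b^T y  s.t.  A^T y >= c,  y >= 0.

So the dual LP is:
  minimize  4y1 + 7y2 + 9y3
  subject to:
    y1 + 4y3 >= 4
    y2 + 3y3 >= 6
    y1, y2, y3 >= 0

Solving the primal: x* = (0, 3).
  primal value c^T x* = 18.
Solving the dual: y* = (0, 0, 2).
  dual value b^T y* = 18.
Strong duality: c^T x* = b^T y*. Confirmed.

18


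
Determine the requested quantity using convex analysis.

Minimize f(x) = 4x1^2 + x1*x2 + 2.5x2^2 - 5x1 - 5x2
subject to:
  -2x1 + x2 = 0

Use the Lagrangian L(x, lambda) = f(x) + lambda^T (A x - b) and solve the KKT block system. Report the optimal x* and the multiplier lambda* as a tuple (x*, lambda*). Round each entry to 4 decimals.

Form the Lagrangian:
  L(x, lambda) = (1/2) x^T Q x + c^T x + lambda^T (A x - b)
Stationarity (grad_x L = 0): Q x + c + A^T lambda = 0.
Primal feasibility: A x = b.

This gives the KKT block system:
  [ Q   A^T ] [ x     ]   [-c ]
  [ A    0  ] [ lambda ] = [ b ]

Solving the linear system:
  x*      = (0.4688, 0.9375)
  lambda* = (-0.1563)
  f(x*)   = -3.5156

x* = (0.4688, 0.9375), lambda* = (-0.1563)


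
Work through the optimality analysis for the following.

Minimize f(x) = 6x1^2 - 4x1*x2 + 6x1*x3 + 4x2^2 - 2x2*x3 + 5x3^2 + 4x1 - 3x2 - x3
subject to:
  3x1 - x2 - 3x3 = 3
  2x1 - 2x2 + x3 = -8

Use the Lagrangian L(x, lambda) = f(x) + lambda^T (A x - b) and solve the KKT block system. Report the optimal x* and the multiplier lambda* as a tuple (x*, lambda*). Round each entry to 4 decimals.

Form the Lagrangian:
  L(x, lambda) = (1/2) x^T Q x + c^T x + lambda^T (A x - b)
Stationarity (grad_x L = 0): Q x + c + A^T lambda = 0.
Primal feasibility: A x = b.

This gives the KKT block system:
  [ Q   A^T ] [ x     ]   [-c ]
  [ A    0  ] [ lambda ] = [ b ]

Solving the linear system:
  x*      = (0.1485, 3.191, -1.9151)
  lambda* = (-3.6458, 14.7048)
  f(x*)   = 60.756

x* = (0.1485, 3.191, -1.9151), lambda* = (-3.6458, 14.7048)


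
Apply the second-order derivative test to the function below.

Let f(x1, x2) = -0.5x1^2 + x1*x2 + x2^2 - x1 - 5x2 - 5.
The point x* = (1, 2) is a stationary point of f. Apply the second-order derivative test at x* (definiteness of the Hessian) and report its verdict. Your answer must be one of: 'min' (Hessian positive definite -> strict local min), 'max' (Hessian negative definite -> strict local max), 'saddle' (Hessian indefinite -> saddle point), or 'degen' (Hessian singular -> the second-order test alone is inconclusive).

Compute the Hessian H = grad^2 f:
  H = [[-1, 1], [1, 2]]
Verify stationarity: grad f(x*) = H x* + g = (0, 0).
Eigenvalues of H: -1.3028, 2.3028.
Eigenvalues have mixed signs, so H is indefinite -> x* is a saddle point.

saddle


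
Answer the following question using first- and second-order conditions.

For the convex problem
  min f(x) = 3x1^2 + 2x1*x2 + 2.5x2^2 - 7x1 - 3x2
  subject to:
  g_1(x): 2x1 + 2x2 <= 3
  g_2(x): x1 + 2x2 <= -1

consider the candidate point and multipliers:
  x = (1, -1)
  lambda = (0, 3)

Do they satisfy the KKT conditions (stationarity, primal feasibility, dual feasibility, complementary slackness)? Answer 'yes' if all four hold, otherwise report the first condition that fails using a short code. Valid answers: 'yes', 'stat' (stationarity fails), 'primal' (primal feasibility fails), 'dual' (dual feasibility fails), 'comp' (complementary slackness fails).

Gradient of f: grad f(x) = Q x + c = (-3, -6)
Constraint values g_i(x) = a_i^T x - b_i:
  g_1((1, -1)) = -3
  g_2((1, -1)) = 0
Stationarity residual: grad f(x) + sum_i lambda_i a_i = (0, 0)
  -> stationarity OK
Primal feasibility (all g_i <= 0): OK
Dual feasibility (all lambda_i >= 0): OK
Complementary slackness (lambda_i * g_i(x) = 0 for all i): OK

Verdict: yes, KKT holds.

yes


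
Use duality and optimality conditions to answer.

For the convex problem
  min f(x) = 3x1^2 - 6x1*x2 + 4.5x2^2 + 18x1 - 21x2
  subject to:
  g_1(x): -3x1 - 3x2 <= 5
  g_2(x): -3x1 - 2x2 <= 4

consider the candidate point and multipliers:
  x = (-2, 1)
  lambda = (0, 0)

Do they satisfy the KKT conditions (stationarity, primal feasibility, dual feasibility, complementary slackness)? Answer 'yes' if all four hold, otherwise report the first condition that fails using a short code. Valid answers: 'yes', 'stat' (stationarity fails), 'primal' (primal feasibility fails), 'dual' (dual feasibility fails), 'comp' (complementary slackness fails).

Gradient of f: grad f(x) = Q x + c = (0, 0)
Constraint values g_i(x) = a_i^T x - b_i:
  g_1((-2, 1)) = -2
  g_2((-2, 1)) = 0
Stationarity residual: grad f(x) + sum_i lambda_i a_i = (0, 0)
  -> stationarity OK
Primal feasibility (all g_i <= 0): OK
Dual feasibility (all lambda_i >= 0): OK
Complementary slackness (lambda_i * g_i(x) = 0 for all i): OK

Verdict: yes, KKT holds.

yes


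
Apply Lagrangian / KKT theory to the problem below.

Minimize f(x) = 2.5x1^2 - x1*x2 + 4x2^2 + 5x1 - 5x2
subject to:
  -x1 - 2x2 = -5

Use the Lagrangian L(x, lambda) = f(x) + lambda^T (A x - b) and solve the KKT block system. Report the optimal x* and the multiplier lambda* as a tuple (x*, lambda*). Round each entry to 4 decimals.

Form the Lagrangian:
  L(x, lambda) = (1/2) x^T Q x + c^T x + lambda^T (A x - b)
Stationarity (grad_x L = 0): Q x + c + A^T lambda = 0.
Primal feasibility: A x = b.

This gives the KKT block system:
  [ Q   A^T ] [ x     ]   [-c ]
  [ A    0  ] [ lambda ] = [ b ]

Solving the linear system:
  x*      = (0.625, 2.1875)
  lambda* = (5.9375)
  f(x*)   = 10.9375

x* = (0.625, 2.1875), lambda* = (5.9375)


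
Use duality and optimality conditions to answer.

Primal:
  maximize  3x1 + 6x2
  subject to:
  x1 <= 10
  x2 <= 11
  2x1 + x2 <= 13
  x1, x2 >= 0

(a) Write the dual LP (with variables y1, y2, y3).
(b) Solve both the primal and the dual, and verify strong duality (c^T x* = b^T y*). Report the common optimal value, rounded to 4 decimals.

The standard primal-dual pair for 'max c^T x s.t. A x <= b, x >= 0' is:
  Dual:  min b^T y  s.t.  A^T y >= c,  y >= 0.

So the dual LP is:
  minimize  10y1 + 11y2 + 13y3
  subject to:
    y1 + 2y3 >= 3
    y2 + y3 >= 6
    y1, y2, y3 >= 0

Solving the primal: x* = (1, 11).
  primal value c^T x* = 69.
Solving the dual: y* = (0, 4.5, 1.5).
  dual value b^T y* = 69.
Strong duality: c^T x* = b^T y*. Confirmed.

69


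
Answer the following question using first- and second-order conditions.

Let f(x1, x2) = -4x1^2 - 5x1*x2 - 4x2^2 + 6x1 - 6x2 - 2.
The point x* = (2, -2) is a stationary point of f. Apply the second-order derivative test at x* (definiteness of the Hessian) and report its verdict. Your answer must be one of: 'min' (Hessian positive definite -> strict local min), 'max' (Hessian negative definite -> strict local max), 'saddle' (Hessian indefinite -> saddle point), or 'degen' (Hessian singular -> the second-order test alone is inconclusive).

Compute the Hessian H = grad^2 f:
  H = [[-8, -5], [-5, -8]]
Verify stationarity: grad f(x*) = H x* + g = (0, 0).
Eigenvalues of H: -13, -3.
Both eigenvalues < 0, so H is negative definite -> x* is a strict local max.

max


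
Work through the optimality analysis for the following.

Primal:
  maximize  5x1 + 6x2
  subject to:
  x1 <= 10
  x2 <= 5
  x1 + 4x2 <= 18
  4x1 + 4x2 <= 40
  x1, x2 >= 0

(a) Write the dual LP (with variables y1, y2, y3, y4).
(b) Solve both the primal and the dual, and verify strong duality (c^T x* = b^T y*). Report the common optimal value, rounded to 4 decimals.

The standard primal-dual pair for 'max c^T x s.t. A x <= b, x >= 0' is:
  Dual:  min b^T y  s.t.  A^T y >= c,  y >= 0.

So the dual LP is:
  minimize  10y1 + 5y2 + 18y3 + 40y4
  subject to:
    y1 + y3 + 4y4 >= 5
    y2 + 4y3 + 4y4 >= 6
    y1, y2, y3, y4 >= 0

Solving the primal: x* = (7.3333, 2.6667).
  primal value c^T x* = 52.6667.
Solving the dual: y* = (0, 0, 0.3333, 1.1667).
  dual value b^T y* = 52.6667.
Strong duality: c^T x* = b^T y*. Confirmed.

52.6667


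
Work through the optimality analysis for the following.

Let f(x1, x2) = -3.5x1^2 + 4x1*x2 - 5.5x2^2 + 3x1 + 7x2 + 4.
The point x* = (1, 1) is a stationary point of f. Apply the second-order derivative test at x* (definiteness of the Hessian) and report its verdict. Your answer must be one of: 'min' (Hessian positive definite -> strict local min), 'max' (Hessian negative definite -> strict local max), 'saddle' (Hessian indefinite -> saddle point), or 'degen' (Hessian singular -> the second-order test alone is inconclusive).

Compute the Hessian H = grad^2 f:
  H = [[-7, 4], [4, -11]]
Verify stationarity: grad f(x*) = H x* + g = (0, 0).
Eigenvalues of H: -13.4721, -4.5279.
Both eigenvalues < 0, so H is negative definite -> x* is a strict local max.

max


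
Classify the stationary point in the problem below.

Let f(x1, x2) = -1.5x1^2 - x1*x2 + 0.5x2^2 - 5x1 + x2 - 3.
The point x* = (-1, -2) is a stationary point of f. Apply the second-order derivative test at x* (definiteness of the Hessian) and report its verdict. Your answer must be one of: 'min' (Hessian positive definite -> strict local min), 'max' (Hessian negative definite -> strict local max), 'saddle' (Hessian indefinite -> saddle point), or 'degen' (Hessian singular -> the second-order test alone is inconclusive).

Compute the Hessian H = grad^2 f:
  H = [[-3, -1], [-1, 1]]
Verify stationarity: grad f(x*) = H x* + g = (0, 0).
Eigenvalues of H: -3.2361, 1.2361.
Eigenvalues have mixed signs, so H is indefinite -> x* is a saddle point.

saddle


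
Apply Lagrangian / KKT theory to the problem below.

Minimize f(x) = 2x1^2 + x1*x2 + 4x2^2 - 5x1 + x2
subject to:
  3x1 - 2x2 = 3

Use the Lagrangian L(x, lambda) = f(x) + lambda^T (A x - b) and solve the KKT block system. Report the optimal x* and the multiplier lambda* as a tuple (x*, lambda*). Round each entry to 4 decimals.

Form the Lagrangian:
  L(x, lambda) = (1/2) x^T Q x + c^T x + lambda^T (A x - b)
Stationarity (grad_x L = 0): Q x + c + A^T lambda = 0.
Primal feasibility: A x = b.

This gives the KKT block system:
  [ Q   A^T ] [ x     ]   [-c ]
  [ A    0  ] [ lambda ] = [ b ]

Solving the linear system:
  x*      = (0.92, -0.12)
  lambda* = (0.48)
  f(x*)   = -3.08

x* = (0.92, -0.12), lambda* = (0.48)


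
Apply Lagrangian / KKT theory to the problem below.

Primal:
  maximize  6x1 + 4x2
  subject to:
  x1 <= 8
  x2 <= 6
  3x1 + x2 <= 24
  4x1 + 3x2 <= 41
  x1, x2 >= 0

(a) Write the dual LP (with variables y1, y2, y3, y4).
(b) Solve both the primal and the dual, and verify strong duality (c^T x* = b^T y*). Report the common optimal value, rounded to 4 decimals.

The standard primal-dual pair for 'max c^T x s.t. A x <= b, x >= 0' is:
  Dual:  min b^T y  s.t.  A^T y >= c,  y >= 0.

So the dual LP is:
  minimize  8y1 + 6y2 + 24y3 + 41y4
  subject to:
    y1 + 3y3 + 4y4 >= 6
    y2 + y3 + 3y4 >= 4
    y1, y2, y3, y4 >= 0

Solving the primal: x* = (6.2, 5.4).
  primal value c^T x* = 58.8.
Solving the dual: y* = (0, 0, 0.4, 1.2).
  dual value b^T y* = 58.8.
Strong duality: c^T x* = b^T y*. Confirmed.

58.8


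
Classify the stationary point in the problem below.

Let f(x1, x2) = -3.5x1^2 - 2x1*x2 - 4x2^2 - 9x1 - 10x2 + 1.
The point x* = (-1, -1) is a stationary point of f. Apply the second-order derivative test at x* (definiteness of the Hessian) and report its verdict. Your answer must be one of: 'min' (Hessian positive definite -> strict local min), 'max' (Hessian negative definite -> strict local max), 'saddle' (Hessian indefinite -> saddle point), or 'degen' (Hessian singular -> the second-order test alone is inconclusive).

Compute the Hessian H = grad^2 f:
  H = [[-7, -2], [-2, -8]]
Verify stationarity: grad f(x*) = H x* + g = (0, 0).
Eigenvalues of H: -9.5616, -5.4384.
Both eigenvalues < 0, so H is negative definite -> x* is a strict local max.

max


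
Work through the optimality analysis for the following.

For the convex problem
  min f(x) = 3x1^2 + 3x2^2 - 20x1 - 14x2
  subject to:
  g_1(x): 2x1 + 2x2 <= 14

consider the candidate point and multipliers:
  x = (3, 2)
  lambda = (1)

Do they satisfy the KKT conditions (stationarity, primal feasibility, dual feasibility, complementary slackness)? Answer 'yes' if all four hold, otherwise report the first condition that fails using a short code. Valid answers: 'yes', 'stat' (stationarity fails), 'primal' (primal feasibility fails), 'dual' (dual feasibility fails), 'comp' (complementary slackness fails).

Gradient of f: grad f(x) = Q x + c = (-2, -2)
Constraint values g_i(x) = a_i^T x - b_i:
  g_1((3, 2)) = -4
Stationarity residual: grad f(x) + sum_i lambda_i a_i = (0, 0)
  -> stationarity OK
Primal feasibility (all g_i <= 0): OK
Dual feasibility (all lambda_i >= 0): OK
Complementary slackness (lambda_i * g_i(x) = 0 for all i): FAILS

Verdict: the first failing condition is complementary_slackness -> comp.

comp


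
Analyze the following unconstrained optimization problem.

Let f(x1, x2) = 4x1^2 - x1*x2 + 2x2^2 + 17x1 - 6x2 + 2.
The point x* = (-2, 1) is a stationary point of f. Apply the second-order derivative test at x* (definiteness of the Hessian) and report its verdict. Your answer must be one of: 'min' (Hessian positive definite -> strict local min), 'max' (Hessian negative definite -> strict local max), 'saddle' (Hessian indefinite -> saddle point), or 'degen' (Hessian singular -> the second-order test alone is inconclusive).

Compute the Hessian H = grad^2 f:
  H = [[8, -1], [-1, 4]]
Verify stationarity: grad f(x*) = H x* + g = (0, 0).
Eigenvalues of H: 3.7639, 8.2361.
Both eigenvalues > 0, so H is positive definite -> x* is a strict local min.

min


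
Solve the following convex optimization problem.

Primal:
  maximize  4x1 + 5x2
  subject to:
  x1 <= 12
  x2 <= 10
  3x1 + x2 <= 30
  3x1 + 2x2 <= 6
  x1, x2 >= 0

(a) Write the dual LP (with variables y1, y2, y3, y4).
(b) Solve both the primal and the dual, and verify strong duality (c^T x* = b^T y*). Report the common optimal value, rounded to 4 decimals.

The standard primal-dual pair for 'max c^T x s.t. A x <= b, x >= 0' is:
  Dual:  min b^T y  s.t.  A^T y >= c,  y >= 0.

So the dual LP is:
  minimize  12y1 + 10y2 + 30y3 + 6y4
  subject to:
    y1 + 3y3 + 3y4 >= 4
    y2 + y3 + 2y4 >= 5
    y1, y2, y3, y4 >= 0

Solving the primal: x* = (0, 3).
  primal value c^T x* = 15.
Solving the dual: y* = (0, 0, 0, 2.5).
  dual value b^T y* = 15.
Strong duality: c^T x* = b^T y*. Confirmed.

15


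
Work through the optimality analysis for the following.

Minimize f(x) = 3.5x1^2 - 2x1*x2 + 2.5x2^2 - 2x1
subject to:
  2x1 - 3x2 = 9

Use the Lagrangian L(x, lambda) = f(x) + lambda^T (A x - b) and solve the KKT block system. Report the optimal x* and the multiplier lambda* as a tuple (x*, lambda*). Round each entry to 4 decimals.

Form the Lagrangian:
  L(x, lambda) = (1/2) x^T Q x + c^T x + lambda^T (A x - b)
Stationarity (grad_x L = 0): Q x + c + A^T lambda = 0.
Primal feasibility: A x = b.

This gives the KKT block system:
  [ Q   A^T ] [ x     ]   [-c ]
  [ A    0  ] [ lambda ] = [ b ]

Solving the linear system:
  x*      = (0.9153, -2.3898)
  lambda* = (-4.5932)
  f(x*)   = 19.7542

x* = (0.9153, -2.3898), lambda* = (-4.5932)


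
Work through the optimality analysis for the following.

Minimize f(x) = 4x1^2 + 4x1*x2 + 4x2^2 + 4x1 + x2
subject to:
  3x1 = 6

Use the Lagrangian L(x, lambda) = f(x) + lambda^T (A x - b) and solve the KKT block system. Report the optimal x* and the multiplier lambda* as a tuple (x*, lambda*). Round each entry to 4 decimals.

Form the Lagrangian:
  L(x, lambda) = (1/2) x^T Q x + c^T x + lambda^T (A x - b)
Stationarity (grad_x L = 0): Q x + c + A^T lambda = 0.
Primal feasibility: A x = b.

This gives the KKT block system:
  [ Q   A^T ] [ x     ]   [-c ]
  [ A    0  ] [ lambda ] = [ b ]

Solving the linear system:
  x*      = (2, -1.125)
  lambda* = (-5.1667)
  f(x*)   = 18.9375

x* = (2, -1.125), lambda* = (-5.1667)


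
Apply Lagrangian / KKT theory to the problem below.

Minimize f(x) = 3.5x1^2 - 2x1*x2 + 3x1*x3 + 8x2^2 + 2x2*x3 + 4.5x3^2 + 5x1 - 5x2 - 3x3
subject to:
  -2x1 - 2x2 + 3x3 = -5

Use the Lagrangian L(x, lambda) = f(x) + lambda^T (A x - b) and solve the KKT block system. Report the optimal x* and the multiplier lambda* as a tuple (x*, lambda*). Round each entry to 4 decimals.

Form the Lagrangian:
  L(x, lambda) = (1/2) x^T Q x + c^T x + lambda^T (A x - b)
Stationarity (grad_x L = 0): Q x + c + A^T lambda = 0.
Primal feasibility: A x = b.

This gives the KKT block system:
  [ Q   A^T ] [ x     ]   [-c ]
  [ A    0  ] [ lambda ] = [ b ]

Solving the linear system:
  x*      = (0.525, 0.7735, -0.801)
  lambda* = (2.3623)
  f(x*)   = 6.4859

x* = (0.525, 0.7735, -0.801), lambda* = (2.3623)


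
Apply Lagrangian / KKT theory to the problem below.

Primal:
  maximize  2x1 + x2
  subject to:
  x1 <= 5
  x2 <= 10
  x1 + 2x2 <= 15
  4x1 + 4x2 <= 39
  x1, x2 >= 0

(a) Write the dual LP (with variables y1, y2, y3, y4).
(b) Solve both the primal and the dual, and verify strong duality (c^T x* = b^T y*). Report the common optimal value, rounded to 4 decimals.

The standard primal-dual pair for 'max c^T x s.t. A x <= b, x >= 0' is:
  Dual:  min b^T y  s.t.  A^T y >= c,  y >= 0.

So the dual LP is:
  minimize  5y1 + 10y2 + 15y3 + 39y4
  subject to:
    y1 + y3 + 4y4 >= 2
    y2 + 2y3 + 4y4 >= 1
    y1, y2, y3, y4 >= 0

Solving the primal: x* = (5, 4.75).
  primal value c^T x* = 14.75.
Solving the dual: y* = (1, 0, 0, 0.25).
  dual value b^T y* = 14.75.
Strong duality: c^T x* = b^T y*. Confirmed.

14.75


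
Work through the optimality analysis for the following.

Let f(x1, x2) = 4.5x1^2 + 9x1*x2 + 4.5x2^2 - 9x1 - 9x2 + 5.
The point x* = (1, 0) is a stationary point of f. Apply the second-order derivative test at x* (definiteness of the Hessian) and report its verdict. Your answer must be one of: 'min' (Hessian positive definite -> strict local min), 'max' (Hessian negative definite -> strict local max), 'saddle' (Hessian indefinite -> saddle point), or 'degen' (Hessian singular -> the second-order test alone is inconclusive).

Compute the Hessian H = grad^2 f:
  H = [[9, 9], [9, 9]]
Verify stationarity: grad f(x*) = H x* + g = (0, 0).
Eigenvalues of H: 0, 18.
H has a zero eigenvalue (singular; positive semidefinite but not definite), so H is neither positive definite, negative definite, nor indefinite. The second-order test alone is inconclusive -> degen.
(Indeed, f is constant along the null direction of H through x*, so x* is not a strict local extremum.)

degen


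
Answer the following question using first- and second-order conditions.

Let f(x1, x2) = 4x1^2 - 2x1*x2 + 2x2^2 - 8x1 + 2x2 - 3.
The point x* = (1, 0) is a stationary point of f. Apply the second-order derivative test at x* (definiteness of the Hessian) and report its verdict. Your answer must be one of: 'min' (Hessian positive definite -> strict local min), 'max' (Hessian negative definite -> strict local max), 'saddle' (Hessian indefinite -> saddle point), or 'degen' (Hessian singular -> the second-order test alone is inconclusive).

Compute the Hessian H = grad^2 f:
  H = [[8, -2], [-2, 4]]
Verify stationarity: grad f(x*) = H x* + g = (0, 0).
Eigenvalues of H: 3.1716, 8.8284.
Both eigenvalues > 0, so H is positive definite -> x* is a strict local min.

min


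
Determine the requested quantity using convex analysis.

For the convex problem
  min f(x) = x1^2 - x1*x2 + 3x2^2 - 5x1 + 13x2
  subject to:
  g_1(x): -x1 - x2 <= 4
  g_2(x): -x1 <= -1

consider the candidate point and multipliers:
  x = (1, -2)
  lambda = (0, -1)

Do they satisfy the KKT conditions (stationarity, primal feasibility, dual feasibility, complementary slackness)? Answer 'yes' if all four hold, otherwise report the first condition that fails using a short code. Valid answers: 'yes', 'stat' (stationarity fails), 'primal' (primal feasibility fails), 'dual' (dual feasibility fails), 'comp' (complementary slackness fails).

Gradient of f: grad f(x) = Q x + c = (-1, 0)
Constraint values g_i(x) = a_i^T x - b_i:
  g_1((1, -2)) = -3
  g_2((1, -2)) = 0
Stationarity residual: grad f(x) + sum_i lambda_i a_i = (0, 0)
  -> stationarity OK
Primal feasibility (all g_i <= 0): OK
Dual feasibility (all lambda_i >= 0): FAILS
Complementary slackness (lambda_i * g_i(x) = 0 for all i): OK

Verdict: the first failing condition is dual_feasibility -> dual.

dual


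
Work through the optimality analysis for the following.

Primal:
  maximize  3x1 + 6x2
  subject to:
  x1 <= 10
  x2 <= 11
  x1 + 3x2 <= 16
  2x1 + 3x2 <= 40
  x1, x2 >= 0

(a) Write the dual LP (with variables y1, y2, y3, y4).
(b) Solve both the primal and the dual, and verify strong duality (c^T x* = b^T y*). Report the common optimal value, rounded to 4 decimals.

The standard primal-dual pair for 'max c^T x s.t. A x <= b, x >= 0' is:
  Dual:  min b^T y  s.t.  A^T y >= c,  y >= 0.

So the dual LP is:
  minimize  10y1 + 11y2 + 16y3 + 40y4
  subject to:
    y1 + y3 + 2y4 >= 3
    y2 + 3y3 + 3y4 >= 6
    y1, y2, y3, y4 >= 0

Solving the primal: x* = (10, 2).
  primal value c^T x* = 42.
Solving the dual: y* = (1, 0, 2, 0).
  dual value b^T y* = 42.
Strong duality: c^T x* = b^T y*. Confirmed.

42


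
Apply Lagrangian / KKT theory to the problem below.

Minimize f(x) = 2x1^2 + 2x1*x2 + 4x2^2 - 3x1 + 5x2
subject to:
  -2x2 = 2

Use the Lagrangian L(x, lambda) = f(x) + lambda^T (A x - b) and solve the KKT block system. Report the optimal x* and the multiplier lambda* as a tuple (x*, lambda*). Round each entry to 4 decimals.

Form the Lagrangian:
  L(x, lambda) = (1/2) x^T Q x + c^T x + lambda^T (A x - b)
Stationarity (grad_x L = 0): Q x + c + A^T lambda = 0.
Primal feasibility: A x = b.

This gives the KKT block system:
  [ Q   A^T ] [ x     ]   [-c ]
  [ A    0  ] [ lambda ] = [ b ]

Solving the linear system:
  x*      = (1.25, -1)
  lambda* = (-0.25)
  f(x*)   = -4.125

x* = (1.25, -1), lambda* = (-0.25)


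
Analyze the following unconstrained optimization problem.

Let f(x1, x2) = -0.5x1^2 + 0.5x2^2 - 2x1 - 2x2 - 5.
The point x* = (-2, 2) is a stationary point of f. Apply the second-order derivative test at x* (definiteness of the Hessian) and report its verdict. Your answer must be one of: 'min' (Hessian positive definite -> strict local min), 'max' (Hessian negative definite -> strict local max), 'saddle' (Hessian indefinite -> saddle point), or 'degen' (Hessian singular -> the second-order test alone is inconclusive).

Compute the Hessian H = grad^2 f:
  H = [[-1, 0], [0, 1]]
Verify stationarity: grad f(x*) = H x* + g = (0, 0).
Eigenvalues of H: -1, 1.
Eigenvalues have mixed signs, so H is indefinite -> x* is a saddle point.

saddle
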